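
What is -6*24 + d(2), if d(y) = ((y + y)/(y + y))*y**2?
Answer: -140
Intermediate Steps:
d(y) = y**2 (d(y) = ((2*y)/((2*y)))*y**2 = ((2*y)*(1/(2*y)))*y**2 = 1*y**2 = y**2)
-6*24 + d(2) = -6*24 + 2**2 = -144 + 4 = -140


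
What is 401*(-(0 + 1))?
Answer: -401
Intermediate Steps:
401*(-(0 + 1)) = 401*(-1*1) = 401*(-1) = -401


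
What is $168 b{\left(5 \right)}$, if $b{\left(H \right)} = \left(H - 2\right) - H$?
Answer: $-336$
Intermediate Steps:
$b{\left(H \right)} = -2$ ($b{\left(H \right)} = \left(-2 + H\right) - H = -2$)
$168 b{\left(5 \right)} = 168 \left(-2\right) = -336$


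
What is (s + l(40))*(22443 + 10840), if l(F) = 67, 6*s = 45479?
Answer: 1527057323/6 ≈ 2.5451e+8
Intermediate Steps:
s = 45479/6 (s = (⅙)*45479 = 45479/6 ≈ 7579.8)
(s + l(40))*(22443 + 10840) = (45479/6 + 67)*(22443 + 10840) = (45881/6)*33283 = 1527057323/6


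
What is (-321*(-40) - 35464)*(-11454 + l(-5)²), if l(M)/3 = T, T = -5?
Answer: 254044896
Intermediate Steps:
l(M) = -15 (l(M) = 3*(-5) = -15)
(-321*(-40) - 35464)*(-11454 + l(-5)²) = (-321*(-40) - 35464)*(-11454 + (-15)²) = (12840 - 35464)*(-11454 + 225) = -22624*(-11229) = 254044896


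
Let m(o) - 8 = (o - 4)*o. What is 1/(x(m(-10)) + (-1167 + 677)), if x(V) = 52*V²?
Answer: 1/1138518 ≈ 8.7833e-7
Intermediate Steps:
m(o) = 8 + o*(-4 + o) (m(o) = 8 + (o - 4)*o = 8 + (-4 + o)*o = 8 + o*(-4 + o))
1/(x(m(-10)) + (-1167 + 677)) = 1/(52*(8 + (-10)² - 4*(-10))² + (-1167 + 677)) = 1/(52*(8 + 100 + 40)² - 490) = 1/(52*148² - 490) = 1/(52*21904 - 490) = 1/(1139008 - 490) = 1/1138518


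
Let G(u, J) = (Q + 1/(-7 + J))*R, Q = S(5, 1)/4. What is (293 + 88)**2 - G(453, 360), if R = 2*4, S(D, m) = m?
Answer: 51241119/353 ≈ 1.4516e+5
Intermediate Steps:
Q = 1/4 ≈ 0.25000
R = 8
G(u, J) = 2 + 8/(-7 + J) (G(u, J) = (1/4 + 1/(-7 + J))*8 = 2 + 8/(-7 + J))
(293 + 88)**2 - G(453, 360) = (293 + 88)**2 - 2*(-3 + 360)/(-7 + 360) = 381**2 - 2*357/353 = 145161 - 2*357/353 = 145161 - 1*714/353 = 145161 - 714/353 = 51241119/353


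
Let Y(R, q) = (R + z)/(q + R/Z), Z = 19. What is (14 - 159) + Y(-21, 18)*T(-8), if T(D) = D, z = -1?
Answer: -43201/321 ≈ -134.58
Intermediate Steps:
Y(R, q) = (-1 + R)/(q + R/19) (Y(R, q) = (R - 1)/(q + R/19) = (-1 + R)/(q + R*(1/19)) = (-1 + R)/(q + R/19))
(14 - 159) + Y(-21, 18)*T(-8) = (14 - 159) + (19*(-1 - 21)/(-21 + 19*18))*(-8) = -145 + (19*(-22)/(-21 + 342))*(-8) = -145 + (19*(-22)/321)*(-8) = -145 + (19*(1/321)*(-22))*(-8) = -145 - 418/321*(-8) = -145 + 3344/321 = -43201/321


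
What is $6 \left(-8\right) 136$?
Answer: $-6528$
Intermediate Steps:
$6 \left(-8\right) 136 = \left(-48\right) 136 = -6528$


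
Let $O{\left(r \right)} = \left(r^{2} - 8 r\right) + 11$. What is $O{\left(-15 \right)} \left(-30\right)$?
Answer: $-10680$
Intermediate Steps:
$O{\left(r \right)} = 11 + r^{2} - 8 r$
$O{\left(-15 \right)} \left(-30\right) = \left(11 + \left(-15\right)^{2} - -120\right) \left(-30\right) = \left(11 + 225 + 120\right) \left(-30\right) = 356 \left(-30\right) = -10680$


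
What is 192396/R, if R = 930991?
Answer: 192396/930991 ≈ 0.20666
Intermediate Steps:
192396/R = 192396/930991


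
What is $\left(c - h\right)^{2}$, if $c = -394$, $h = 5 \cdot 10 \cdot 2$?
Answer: $244036$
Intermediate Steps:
$h = 100$ ($h = 50 \cdot 2 = 100$)
$\left(c - h\right)^{2} = \left(-394 - 100\right)^{2} = \left(-494\right)^{2} = 244036$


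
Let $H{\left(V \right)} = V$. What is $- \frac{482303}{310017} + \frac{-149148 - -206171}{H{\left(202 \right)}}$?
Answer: $\frac{17580674185}{62623434} \approx 280.74$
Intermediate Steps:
$- \frac{482303}{310017} + \frac{-149148 - -206171}{H{\left(202 \right)}} = - \frac{482303}{310017} + \frac{-149148 - -206171}{202} = \left(-482303\right) \frac{1}{310017} + \left(-149148 + 206171\right) \frac{1}{202} = - \frac{482303}{310017} + 57023 \cdot \frac{1}{202} = - \frac{482303}{310017} + \frac{57023}{202} = \frac{17580674185}{62623434}$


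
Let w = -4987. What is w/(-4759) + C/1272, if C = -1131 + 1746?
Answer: 3090083/2017816 ≈ 1.5314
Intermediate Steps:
C = 615
w/(-4759) + C/1272 = -4987/(-4759) + 615/1272 = -4987*(-1/4759) + 615*(1/1272) = 4987/4759 + 205/424 = 3090083/2017816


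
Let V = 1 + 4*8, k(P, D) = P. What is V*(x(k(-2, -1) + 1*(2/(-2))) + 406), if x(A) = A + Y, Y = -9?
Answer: 13002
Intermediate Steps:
V = 33 (V = 1 + 32 = 33)
x(A) = -9 + A (x(A) = A - 9 = -9 + A)
V*(x(k(-2, -1) + 1*(2/(-2))) + 406) = 33*((-9 + (-2 + 1*(2/(-2)))) + 406) = 33*((-9 + (-2 + 1*(2*(-½)))) + 406) = 33*((-9 + (-2 + 1*(-1))) + 406) = 33*((-9 + (-2 - 1)) + 406) = 33*((-9 - 3) + 406) = 33*(-12 + 406) = 33*394 = 13002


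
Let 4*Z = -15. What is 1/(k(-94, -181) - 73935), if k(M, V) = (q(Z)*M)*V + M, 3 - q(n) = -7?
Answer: 1/96111 ≈ 1.0405e-5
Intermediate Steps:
Z = -15/4 (Z = (¼)*(-15) = -15/4 ≈ -3.7500)
q(n) = 10 (q(n) = 3 - 1*(-7) = 3 + 7 = 10)
k(M, V) = M + 10*M*V (k(M, V) = (10*M)*V + M = 10*M*V + M = M + 10*M*V)
1/(k(-94, -181) - 73935) = 1/(-94*(1 + 10*(-181)) - 73935) = 1/(-94*(1 - 1810) - 73935) = 1/(-94*(-1809) - 73935) = 1/(170046 - 73935) = 1/96111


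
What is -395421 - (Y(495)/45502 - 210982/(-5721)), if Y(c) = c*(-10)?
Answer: -51472178653298/130158471 ≈ -3.9546e+5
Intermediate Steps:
Y(c) = -10*c
-395421 - (Y(495)/45502 - 210982/(-5721)) = -395421 - (-10*495/45502 - 210982/(-5721)) = -395421 - (-4950*1/45502 - 210982*(-1/5721)) = -395421 - (-2475/22751 + 210982/5721) = -395421 - 1*4785892007/130158471 = -395421 - 4785892007/130158471 = -51472178653298/130158471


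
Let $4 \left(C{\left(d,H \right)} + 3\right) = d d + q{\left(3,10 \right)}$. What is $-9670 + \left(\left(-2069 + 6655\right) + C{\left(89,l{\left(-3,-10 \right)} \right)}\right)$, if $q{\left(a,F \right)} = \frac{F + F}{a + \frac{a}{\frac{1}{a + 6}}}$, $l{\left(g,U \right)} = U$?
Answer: $- \frac{37279}{12} \approx -3106.6$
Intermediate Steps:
$q{\left(a,F \right)} = \frac{2 F}{a + a \left(6 + a\right)}$ ($q{\left(a,F \right)} = \frac{2 F}{a + \frac{a}{\frac{1}{6 + a}}} = \frac{2 F}{a + a \left(6 + a\right)}$)
$C{\left(d,H \right)} = - \frac{17}{6} + \frac{d^{2}}{4}$ ($C{\left(d,H \right)} = -3 + \frac{d d + 2 \cdot 10 \cdot \frac{1}{3} \frac{1}{7 + 3}}{4} = -3 + \frac{d^{2} + 2 \cdot 10 \cdot \frac{1}{3} \cdot \frac{1}{10}}{4} = -3 + \frac{d^{2} + \frac{2}{3}}{4} = -3 + \frac{\frac{2}{3} + d^{2}}{4} = -3 + \left(\frac{1}{6} + \frac{d^{2}}{4}\right) = - \frac{17}{6} + \frac{d^{2}}{4}$)
$-9670 + \left(\left(-2069 + 6655\right) + C{\left(89,l{\left(-3,-10 \right)} \right)}\right) = -9670 + \left(\left(-2069 + 6655\right) - \left(\frac{17}{6} - \frac{89^{2}}{4}\right)\right) = -9670 + \left(4586 + \left(- \frac{17}{6} + \frac{1}{4} \cdot 7921\right)\right) = -9670 + \left(4586 + \left(- \frac{17}{6} + \frac{7921}{4}\right)\right) = -9670 + \left(4586 + \frac{23729}{12}\right) = -9670 + \frac{78761}{12} = - \frac{37279}{12}$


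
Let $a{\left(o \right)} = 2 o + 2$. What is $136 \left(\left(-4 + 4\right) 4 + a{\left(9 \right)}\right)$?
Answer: $2720$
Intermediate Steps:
$a{\left(o \right)} = 2 + 2 o$
$136 \left(\left(-4 + 4\right) 4 + a{\left(9 \right)}\right) = 136 \left(\left(-4 + 4\right) 4 + \left(2 + 2 \cdot 9\right)\right) = 136 \left(0 \cdot 4 + \left(2 + 18\right)\right) = 136 \left(0 + 20\right) = 136 \cdot 20 = 2720$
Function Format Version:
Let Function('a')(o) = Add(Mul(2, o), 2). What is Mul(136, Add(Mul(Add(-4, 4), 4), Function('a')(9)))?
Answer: 2720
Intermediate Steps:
Function('a')(o) = Add(2, Mul(2, o))
Mul(136, Add(Mul(Add(-4, 4), 4), Function('a')(9))) = Mul(136, Add(Mul(Add(-4, 4), 4), Add(2, Mul(2, 9)))) = Mul(136, Add(Mul(0, 4), Add(2, 18))) = Mul(136, Add(0, 20)) = Mul(136, 20) = 2720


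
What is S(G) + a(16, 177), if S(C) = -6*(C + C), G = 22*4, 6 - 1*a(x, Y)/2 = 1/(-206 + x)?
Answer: -99179/95 ≈ -1044.0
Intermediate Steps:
a(x, Y) = 12 - 2/(-206 + x)
G = 88
S(C) = -12*C
S(G) + a(16, 177) = -12*88 + 2*(-1237 + 6*16)/(-206 + 16) = -1056 + 2*(-1237 + 96)/(-190) = -1056 + 2*(-1/190)*(-1141) = -1056 + 1141/95 = -99179/95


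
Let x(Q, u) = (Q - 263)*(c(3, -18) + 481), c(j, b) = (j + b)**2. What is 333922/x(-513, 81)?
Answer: -166961/273928 ≈ -0.60951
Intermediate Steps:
c(j, b) = (b + j)**2
x(Q, u) = -185678 + 706*Q (x(Q, u) = (Q - 263)*((-18 + 3)**2 + 481) = (-263 + Q)*((-15)**2 + 481) = (-263 + Q)*(225 + 481) = (-263 + Q)*706 = -185678 + 706*Q)
333922/x(-513, 81) = 333922/(-185678 + 706*(-513)) = 333922/(-185678 - 362178) = 333922/(-547856) = 333922*(-1/547856) = -166961/273928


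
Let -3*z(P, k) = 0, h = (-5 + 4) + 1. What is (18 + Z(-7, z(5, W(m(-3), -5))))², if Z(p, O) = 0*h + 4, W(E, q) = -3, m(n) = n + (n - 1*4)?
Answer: 484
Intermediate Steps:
m(n) = -4 + 2*n (m(n) = n + (n - 4) = n + (-4 + n) = -4 + 2*n)
h = 0 (h = -1 + 1 = 0)
z(P, k) = 0 (z(P, k) = -⅓*0 = 0)
Z(p, O) = 4 (Z(p, O) = 0*0 + 4 = 0 + 4 = 4)
(18 + Z(-7, z(5, W(m(-3), -5))))² = (18 + 4)² = 22² = 484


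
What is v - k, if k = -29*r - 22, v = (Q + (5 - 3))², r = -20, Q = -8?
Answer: -522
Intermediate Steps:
v = 36 (v = (-8 + (5 - 3))² = (-8 + 2)² = (-6)² = 36)
k = 558 (k = -29*(-20) - 22 = 580 - 22 = 558)
v - k = 36 - 1*558 = 36 - 558 = -522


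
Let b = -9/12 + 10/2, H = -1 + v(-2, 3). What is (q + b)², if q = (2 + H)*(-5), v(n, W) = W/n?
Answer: 729/16 ≈ 45.563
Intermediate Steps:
H = -5/2 (H = -1 + 3/(-2) = -1 + 3*(-½) = -1 - 3/2 = -5/2 ≈ -2.5000)
q = 5/2 (q = (2 - 5/2)*(-5) = -½*(-5) = 5/2 ≈ 2.5000)
b = 17/4 (b = -9*1/12 + 10*(½) = -¾ + 5 = 17/4 ≈ 4.2500)
(q + b)² = (5/2 + 17/4)² = (27/4)² = 729/16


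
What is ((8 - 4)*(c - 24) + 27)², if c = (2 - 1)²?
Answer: 4225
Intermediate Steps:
c = 1 (c = 1² = 1)
((8 - 4)*(c - 24) + 27)² = ((8 - 4)*(1 - 24) + 27)² = (4*(-23) + 27)² = (-92 + 27)² = (-65)² = 4225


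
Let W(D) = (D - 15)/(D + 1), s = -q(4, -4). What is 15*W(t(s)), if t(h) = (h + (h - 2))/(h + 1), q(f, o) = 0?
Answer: 255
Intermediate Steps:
s = 0 (s = -1*0 = 0)
t(h) = (-2 + 2*h)/(1 + h) (t(h) = (h + (-2 + h))/(1 + h) = (-2 + 2*h)/(1 + h))
W(D) = (-15 + D)/(1 + D)
15*W(t(s)) = 15*((-15 + 2*(-1 + 0)/(1 + 0))/(1 + 2*(-1 + 0)/(1 + 0))) = 15*((-15 + 2*(-1)/1)/(1 + 2*(-1)/1)) = 15*((-15 + 2*1*(-1))/(1 + 2*1*(-1))) = 15*((-15 - 2)/(1 - 2)) = 15*(-17/(-1)) = 15*(-1*(-17)) = 15*17 = 255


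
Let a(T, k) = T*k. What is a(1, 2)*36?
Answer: 72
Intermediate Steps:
a(1, 2)*36 = (1*2)*36 = 2*36 = 72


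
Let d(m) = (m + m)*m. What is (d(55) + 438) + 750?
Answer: 7238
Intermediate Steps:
d(m) = 2*m**2 (d(m) = (2*m)*m = 2*m**2)
(d(55) + 438) + 750 = (2*55**2 + 438) + 750 = (2*3025 + 438) + 750 = (6050 + 438) + 750 = 6488 + 750 = 7238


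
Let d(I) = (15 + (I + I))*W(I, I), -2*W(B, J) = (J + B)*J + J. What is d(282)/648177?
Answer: -327135/4597 ≈ -71.163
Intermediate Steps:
W(B, J) = -J/2 - J*(B + J)/2 (W(B, J) = -((J + B)*J + J)/2 = -((B + J)*J + J)/2 = -(J*(B + J) + J)/2 = -(J + J*(B + J))/2 = -J/2 - J*(B + J)/2)
d(I) = -I*(1 + 2*I)*(15 + 2*I)/2 (d(I) = (15 + (I + I))*(-I*(1 + I + I)/2) = (15 + 2*I)*(-I*(1 + 2*I)/2) = -I*(1 + 2*I)*(15 + 2*I)/2)
d(282)/648177 = -½*282*(1 + 2*282)*(15 + 2*282)/648177 = -½*282*(1 + 564)*(15 + 564)*(1/648177) = -½*282*565*579*(1/648177) = -46126035*1/648177 = -327135/4597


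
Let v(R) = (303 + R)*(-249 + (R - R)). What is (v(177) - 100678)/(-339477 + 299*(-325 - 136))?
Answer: 110099/238658 ≈ 0.46133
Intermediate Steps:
v(R) = -75447 - 249*R (v(R) = (303 + R)*(-249 + 0) = (303 + R)*(-249) = -75447 - 249*R)
(v(177) - 100678)/(-339477 + 299*(-325 - 136)) = ((-75447 - 249*177) - 100678)/(-339477 + 299*(-325 - 136)) = ((-75447 - 44073) - 100678)/(-339477 + 299*(-461)) = (-119520 - 100678)/(-339477 - 137839) = -220198/(-477316) = -220198*(-1/477316) = 110099/238658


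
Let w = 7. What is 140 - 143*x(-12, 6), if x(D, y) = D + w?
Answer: 855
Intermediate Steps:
x(D, y) = 7 + D (x(D, y) = D + 7 = 7 + D)
140 - 143*x(-12, 6) = 140 - 143*(7 - 12) = 140 - 143*(-5) = 140 + 715 = 855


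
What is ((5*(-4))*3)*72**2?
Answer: -311040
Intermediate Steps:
((5*(-4))*3)*72**2 = -20*3*5184 = -60*5184 = -311040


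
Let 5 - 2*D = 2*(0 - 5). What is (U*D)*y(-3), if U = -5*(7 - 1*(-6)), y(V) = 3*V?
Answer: 8775/2 ≈ 4387.5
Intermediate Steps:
D = 15/2 (D = 5/2 - (0 - 5) = 5/2 - (-5) = 5/2 - ½*(-10) = 5/2 + 5 = 15/2 ≈ 7.5000)
U = -65 (U = -5*(7 + 6) = -5*13 = -65)
(U*D)*y(-3) = (-65*15/2)*(3*(-3)) = -975/2*(-9) = 8775/2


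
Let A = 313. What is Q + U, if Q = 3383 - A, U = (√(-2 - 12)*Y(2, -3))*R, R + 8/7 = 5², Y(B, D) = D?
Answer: 3070 - 501*I*√14/7 ≈ 3070.0 - 267.8*I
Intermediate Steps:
R = 167/7 (R = -8/7 + 5² = -8/7 + 25 = 167/7 ≈ 23.857)
U = -501*I*√14/7 (U = (√(-2 - 12)*(-3))*(167/7) = (√(-14)*(-3))*(167/7) = ((I*√14)*(-3))*(167/7) = -3*I*√14*(167/7) = -501*I*√14/7 ≈ -267.8*I)
Q = 3070 (Q = 3383 - 1*313 = 3383 - 313 = 3070)
Q + U = 3070 - 501*I*√14/7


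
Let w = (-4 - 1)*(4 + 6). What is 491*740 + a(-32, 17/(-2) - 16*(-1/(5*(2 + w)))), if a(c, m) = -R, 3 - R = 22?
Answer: 363359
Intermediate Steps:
R = -19 (R = 3 - 1*22 = 3 - 22 = -19)
w = -50 (w = -5*10 = -50)
a(c, m) = 19 (a(c, m) = -1*(-19) = 19)
491*740 + a(-32, 17/(-2) - 16*(-1/(5*(2 + w)))) = 491*740 + 19 = 363340 + 19 = 363359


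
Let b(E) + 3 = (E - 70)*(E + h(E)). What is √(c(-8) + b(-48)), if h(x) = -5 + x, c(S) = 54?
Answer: √11969 ≈ 109.40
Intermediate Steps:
b(E) = -3 + (-70 + E)*(-5 + 2*E) (b(E) = -3 + (E - 70)*(E + (-5 + E)) = -3 + (-70 + E)*(-5 + 2*E))
√(c(-8) + b(-48)) = √(54 + (347 - 145*(-48) + 2*(-48)²)) = √(54 + (347 + 6960 + 2*2304)) = √(54 + (347 + 6960 + 4608)) = √(54 + 11915) = √11969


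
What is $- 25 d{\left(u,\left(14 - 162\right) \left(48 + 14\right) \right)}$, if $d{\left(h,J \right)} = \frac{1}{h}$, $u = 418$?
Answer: $- \frac{25}{418} \approx -0.059809$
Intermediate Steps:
$- 25 d{\left(u,\left(14 - 162\right) \left(48 + 14\right) \right)} = - \frac{25}{418}$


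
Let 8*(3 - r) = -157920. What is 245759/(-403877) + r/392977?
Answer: -88603890932/158714371829 ≈ -0.55826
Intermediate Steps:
r = 19743 (r = 3 - ⅛*(-157920) = 3 + 19740 = 19743)
245759/(-403877) + r/392977 = 245759/(-403877) + 19743/392977 = 245759*(-1/403877) + 19743*(1/392977) = -245759/403877 + 19743/392977 = -88603890932/158714371829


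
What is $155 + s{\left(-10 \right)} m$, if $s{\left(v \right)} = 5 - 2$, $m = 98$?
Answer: $449$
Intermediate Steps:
$s{\left(v \right)} = 3$
$155 + s{\left(-10 \right)} m = 155 + 3 \cdot 98 = 155 + 294 = 449$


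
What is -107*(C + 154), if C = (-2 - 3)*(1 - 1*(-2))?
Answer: -14873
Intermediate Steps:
C = -15 (C = -5*(1 + 2) = -5*3 = -15)
-107*(C + 154) = -107*(-15 + 154) = -107*139 = -14873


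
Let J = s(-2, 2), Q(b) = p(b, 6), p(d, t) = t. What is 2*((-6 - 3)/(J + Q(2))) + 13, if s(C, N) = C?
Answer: 17/2 ≈ 8.5000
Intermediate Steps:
Q(b) = 6
J = -2
2*((-6 - 3)/(J + Q(2))) + 13 = 2*((-6 - 3)/(-2 + 6)) + 13 = 2*(-9/4) + 13 = -9/2 + 13 = 17/2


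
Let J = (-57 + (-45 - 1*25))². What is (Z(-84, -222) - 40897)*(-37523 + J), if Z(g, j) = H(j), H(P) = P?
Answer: 879699886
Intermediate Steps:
Z(g, j) = j
J = 16129 (J = (-57 + (-45 - 25))² = (-57 - 70)² = (-127)² = 16129)
(Z(-84, -222) - 40897)*(-37523 + J) = (-222 - 40897)*(-37523 + 16129) = -41119*(-21394) = 879699886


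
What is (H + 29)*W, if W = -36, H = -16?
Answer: -468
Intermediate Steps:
(H + 29)*W = (-16 + 29)*(-36) = 13*(-36) = -468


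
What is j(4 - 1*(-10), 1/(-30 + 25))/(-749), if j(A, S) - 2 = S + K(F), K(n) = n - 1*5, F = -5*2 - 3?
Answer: 81/3745 ≈ 0.021629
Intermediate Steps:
F = -13 (F = -10 - 3 = -13)
K(n) = -5 + n (K(n) = n - 5 = -5 + n)
j(A, S) = -16 + S (j(A, S) = 2 + (S + (-5 - 13)) = 2 + (S - 18) = 2 + (-18 + S) = -16 + S)
j(4 - 1*(-10), 1/(-30 + 25))/(-749) = (-16 + 1/(-30 + 25))/(-749) = (-16 + 1/(-5))*(-1/749) = (-16 - ⅕)*(-1/749) = -81/5*(-1/749) = 81/3745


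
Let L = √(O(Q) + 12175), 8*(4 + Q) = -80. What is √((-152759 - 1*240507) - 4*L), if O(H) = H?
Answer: √(-393266 - 4*√12161) ≈ 627.46*I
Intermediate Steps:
Q = -14 (Q = -4 + (⅛)*(-80) = -4 - 10 = -14)
L = √12161 (L = √(-14 + 12175) = √12161 ≈ 110.28)
√((-152759 - 1*240507) - 4*L) = √((-152759 - 1*240507) - 4*√12161) = √((-152759 - 240507) - 4*√12161) = √(-393266 - 4*√12161)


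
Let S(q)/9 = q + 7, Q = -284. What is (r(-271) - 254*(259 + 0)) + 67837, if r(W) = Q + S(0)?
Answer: 1830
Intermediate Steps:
S(q) = 63 + 9*q (S(q) = 9*(q + 7) = 9*(7 + q) = 63 + 9*q)
r(W) = -221 (r(W) = -284 + (63 + 9*0) = -284 + (63 + 0) = -284 + 63 = -221)
(r(-271) - 254*(259 + 0)) + 67837 = (-221 - 254*(259 + 0)) + 67837 = (-221 - 254*259) + 67837 = (-221 - 65786) + 67837 = -66007 + 67837 = 1830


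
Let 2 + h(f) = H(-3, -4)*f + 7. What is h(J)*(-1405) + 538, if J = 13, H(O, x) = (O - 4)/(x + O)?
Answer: -24752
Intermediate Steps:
H(O, x) = (-4 + O)/(O + x)
h(f) = 5 + f (h(f) = -2 + (((-4 - 3)/(-3 - 4))*f + 7) = -2 + ((-7/(-7))*f + 7) = -2 + ((-1/7*(-7))*f + 7) = -2 + (1*f + 7) = -2 + (f + 7) = -2 + (7 + f) = 5 + f)
h(J)*(-1405) + 538 = (5 + 13)*(-1405) + 538 = 18*(-1405) + 538 = -25290 + 538 = -24752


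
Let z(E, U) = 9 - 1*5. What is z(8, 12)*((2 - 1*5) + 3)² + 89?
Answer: 89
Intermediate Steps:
z(E, U) = 4 (z(E, U) = 9 - 5 = 4)
z(8, 12)*((2 - 1*5) + 3)² + 89 = 4*((2 - 1*5) + 3)² + 89 = 4*((2 - 5) + 3)² + 89 = 4*(-3 + 3)² + 89 = 4*0² + 89 = 4*0 + 89 = 0 + 89 = 89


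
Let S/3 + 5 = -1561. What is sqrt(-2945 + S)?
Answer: I*sqrt(7643) ≈ 87.424*I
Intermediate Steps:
S = -4698 (S = -15 + 3*(-1561) = -15 - 4683 = -4698)
sqrt(-2945 + S) = sqrt(-2945 - 4698) = sqrt(-7643) = I*sqrt(7643)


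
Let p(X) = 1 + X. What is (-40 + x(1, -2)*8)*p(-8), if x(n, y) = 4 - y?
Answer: -56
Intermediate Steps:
(-40 + x(1, -2)*8)*p(-8) = (-40 + (4 - 1*(-2))*8)*(1 - 8) = (-40 + (4 + 2)*8)*(-7) = (-40 + 6*8)*(-7) = (-40 + 48)*(-7) = 8*(-7) = -56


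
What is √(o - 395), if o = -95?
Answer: 7*I*√10 ≈ 22.136*I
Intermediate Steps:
√(o - 395) = √(-95 - 395) = √(-490) = 7*I*√10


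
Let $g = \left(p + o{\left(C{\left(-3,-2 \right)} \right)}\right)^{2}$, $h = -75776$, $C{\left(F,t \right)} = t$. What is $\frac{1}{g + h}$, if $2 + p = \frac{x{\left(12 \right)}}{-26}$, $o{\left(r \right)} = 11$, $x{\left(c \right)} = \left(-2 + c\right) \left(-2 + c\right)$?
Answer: $- \frac{169}{12801655} \approx -1.3201 \cdot 10^{-5}$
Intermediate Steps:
$x{\left(c \right)} = \left(-2 + c\right)^{2}$
$p = - \frac{76}{13}$ ($p = -2 + \frac{\left(-2 + 12\right)^{2}}{-26} = -2 + 10^{2} \left(- \frac{1}{26}\right) = -2 + 100 \left(- \frac{1}{26}\right) = -2 - \frac{50}{13} = - \frac{76}{13} \approx -5.8462$)
$g = \frac{4489}{169}$ ($g = \left(- \frac{76}{13} + 11\right)^{2} = \left(\frac{67}{13}\right)^{2} = \frac{4489}{169} \approx 26.562$)
$\frac{1}{g + h} = \frac{1}{\frac{4489}{169} - 75776} = \frac{1}{- \frac{12801655}{169}} = - \frac{169}{12801655}$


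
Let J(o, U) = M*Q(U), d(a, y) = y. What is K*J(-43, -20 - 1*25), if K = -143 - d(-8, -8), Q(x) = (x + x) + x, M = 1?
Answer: 18225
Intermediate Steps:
Q(x) = 3*x (Q(x) = 2*x + x = 3*x)
K = -135 (K = -143 - 1*(-8) = -143 + 8 = -135)
J(o, U) = 3*U (J(o, U) = 1*(3*U) = 3*U)
K*J(-43, -20 - 1*25) = -405*(-20 - 1*25) = -405*(-20 - 25) = -405*(-45) = -135*(-135) = 18225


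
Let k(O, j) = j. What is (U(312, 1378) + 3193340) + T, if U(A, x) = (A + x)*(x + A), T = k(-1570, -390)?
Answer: 6049050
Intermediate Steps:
T = -390
U(A, x) = (A + x)² (U(A, x) = (A + x)*(A + x) = (A + x)²)
(U(312, 1378) + 3193340) + T = ((312 + 1378)² + 3193340) - 390 = (1690² + 3193340) - 390 = (2856100 + 3193340) - 390 = 6049440 - 390 = 6049050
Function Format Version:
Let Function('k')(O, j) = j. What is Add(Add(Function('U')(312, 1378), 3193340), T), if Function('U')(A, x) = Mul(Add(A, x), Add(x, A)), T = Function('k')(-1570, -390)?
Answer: 6049050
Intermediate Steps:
T = -390
Function('U')(A, x) = Pow(Add(A, x), 2) (Function('U')(A, x) = Mul(Add(A, x), Add(A, x)) = Pow(Add(A, x), 2))
Add(Add(Function('U')(312, 1378), 3193340), T) = Add(Add(Pow(Add(312, 1378), 2), 3193340), -390) = Add(Add(Pow(1690, 2), 3193340), -390) = Add(Add(2856100, 3193340), -390) = Add(6049440, -390) = 6049050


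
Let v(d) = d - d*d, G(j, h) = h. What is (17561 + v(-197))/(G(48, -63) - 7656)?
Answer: 21445/7719 ≈ 2.7782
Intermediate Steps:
v(d) = d - d**2
(17561 + v(-197))/(G(48, -63) - 7656) = (17561 - 197*(1 - 1*(-197)))/(-63 - 7656) = (17561 - 197*(1 + 197))/(-7719) = (17561 - 197*198)*(-1/7719) = (17561 - 39006)*(-1/7719) = -21445*(-1/7719) = 21445/7719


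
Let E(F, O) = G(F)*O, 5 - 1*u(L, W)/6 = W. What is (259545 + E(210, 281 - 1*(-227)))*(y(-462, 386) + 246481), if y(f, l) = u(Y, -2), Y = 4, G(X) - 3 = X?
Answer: 90658586727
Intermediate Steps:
G(X) = 3 + X
u(L, W) = 30 - 6*W
y(f, l) = 42 (y(f, l) = 30 - 6*(-2) = 30 + 12 = 42)
E(F, O) = O*(3 + F) (E(F, O) = (3 + F)*O = O*(3 + F))
(259545 + E(210, 281 - 1*(-227)))*(y(-462, 386) + 246481) = (259545 + (281 - 1*(-227))*(3 + 210))*(42 + 246481) = (259545 + (281 + 227)*213)*246523 = (259545 + 508*213)*246523 = (259545 + 108204)*246523 = 367749*246523 = 90658586727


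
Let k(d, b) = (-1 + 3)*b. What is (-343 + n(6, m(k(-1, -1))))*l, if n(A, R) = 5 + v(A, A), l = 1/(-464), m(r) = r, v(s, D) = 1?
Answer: 337/464 ≈ 0.72629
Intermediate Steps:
k(d, b) = 2*b
l = -1/464 ≈ -0.0021552
n(A, R) = 6 (n(A, R) = 5 + 1 = 6)
(-343 + n(6, m(k(-1, -1))))*l = (-343 + 6)*(-1/464) = -337*(-1/464) = 337/464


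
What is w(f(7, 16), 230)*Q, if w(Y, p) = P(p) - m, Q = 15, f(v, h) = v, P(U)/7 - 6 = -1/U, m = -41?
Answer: 57249/46 ≈ 1244.5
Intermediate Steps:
P(U) = 42 - 7/U (P(U) = 42 + 7*(-1/U) = 42 - 7/U)
w(Y, p) = 83 - 7/p (w(Y, p) = (42 - 7/p) - 1*(-41) = (42 - 7/p) + 41 = 83 - 7/p)
w(f(7, 16), 230)*Q = (83 - 7/230)*15 = (19083/230)*15 = 57249/46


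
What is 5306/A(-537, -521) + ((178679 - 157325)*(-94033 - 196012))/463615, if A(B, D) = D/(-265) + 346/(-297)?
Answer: -39375909482952/5845906981 ≈ -6735.6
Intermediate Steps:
A(B, D) = -346/297 - D/265 (A(B, D) = D*(-1/265) + 346*(-1/297) = -D/265 - 346/297 = -346/297 - D/265)
5306/A(-537, -521) + ((178679 - 157325)*(-94033 - 196012))/463615 = 5306/(-346/297 - 1/265*(-521)) + ((178679 - 157325)*(-94033 - 196012))/463615 = 5306/(-346/297 + 521/265) + (21354*(-290045))*(1/463615) = 5306/(63047/78705) - 6193620930*1/463615 = 5306*(78705/63047) - 1238724186/92723 = 417608730/63047 - 1238724186/92723 = -39375909482952/5845906981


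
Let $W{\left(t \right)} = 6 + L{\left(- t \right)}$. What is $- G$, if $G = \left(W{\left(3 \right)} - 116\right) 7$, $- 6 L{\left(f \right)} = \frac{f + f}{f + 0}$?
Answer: $\frac{2317}{3} \approx 772.33$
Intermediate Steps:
$L{\left(f \right)} = - \frac{1}{3}$ ($L{\left(f \right)} = - \frac{\left(f + f\right) \frac{1}{f + 0}}{6} = - \frac{2 f \frac{1}{f}}{6} = \left(- \frac{1}{6}\right) 2 = - \frac{1}{3}$)
$W{\left(t \right)} = \frac{17}{3}$ ($W{\left(t \right)} = 6 - \frac{1}{3} = \frac{17}{3}$)
$G = - \frac{2317}{3}$ ($G = \left(\frac{17}{3} - 116\right) 7 = \left(- \frac{331}{3}\right) 7 = - \frac{2317}{3} \approx -772.33$)
$- G = \left(-1\right) \left(- \frac{2317}{3}\right) = \frac{2317}{3}$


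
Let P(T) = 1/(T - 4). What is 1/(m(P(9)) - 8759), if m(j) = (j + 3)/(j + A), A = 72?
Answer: -361/3161983 ≈ -0.00011417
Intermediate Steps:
P(T) = 1/(-4 + T)
m(j) = (3 + j)/(72 + j) (m(j) = (j + 3)/(j + 72) = (3 + j)/(72 + j))
1/(m(P(9)) - 8759) = 1/((3 + 1/(-4 + 9))/(72 + 1/(-4 + 9)) - 8759) = 1/((3 + 1/5)/(72 + 1/5) - 8759) = 1/((3 + ⅕)/(72 + ⅕) - 8759) = 1/((16/5)/(361/5) - 8759) = 1/((5/361)*(16/5) - 8759) = 1/(16/361 - 8759) = 1/(-3161983/361) = -361/3161983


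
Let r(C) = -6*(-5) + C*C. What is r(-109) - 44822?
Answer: -32911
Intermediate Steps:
r(C) = 30 + C**2
r(-109) - 44822 = (30 + (-109)**2) - 44822 = (30 + 11881) - 44822 = 11911 - 44822 = -32911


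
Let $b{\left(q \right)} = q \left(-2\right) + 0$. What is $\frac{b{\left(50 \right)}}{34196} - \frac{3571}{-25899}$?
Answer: $\frac{29881004}{221410551} \approx 0.13496$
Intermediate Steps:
$b{\left(q \right)} = - 2 q$ ($b{\left(q \right)} = - 2 q + 0 = - 2 q$)
$\frac{b{\left(50 \right)}}{34196} - \frac{3571}{-25899} = \frac{\left(-2\right) 50}{34196} - \frac{3571}{-25899} = \left(-100\right) \frac{1}{34196} - - \frac{3571}{25899} = - \frac{25}{8549} + \frac{3571}{25899} = \frac{29881004}{221410551}$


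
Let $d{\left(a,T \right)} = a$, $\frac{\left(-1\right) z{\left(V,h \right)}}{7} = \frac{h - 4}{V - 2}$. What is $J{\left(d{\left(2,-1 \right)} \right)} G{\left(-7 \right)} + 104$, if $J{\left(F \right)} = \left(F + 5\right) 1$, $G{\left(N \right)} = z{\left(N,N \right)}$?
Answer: $\frac{397}{9} \approx 44.111$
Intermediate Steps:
$z{\left(V,h \right)} = - \frac{7 \left(-4 + h\right)}{-2 + V}$ ($z{\left(V,h \right)} = - 7 \frac{h - 4}{V - 2} = - 7 \frac{-4 + h}{-2 + V} = - \frac{7 \left(-4 + h\right)}{-2 + V}$)
$G{\left(N \right)} = \frac{7 \left(4 - N\right)}{-2 + N}$
$J{\left(F \right)} = 5 + F$ ($J{\left(F \right)} = \left(5 + F\right) 1 = 5 + F$)
$J{\left(d{\left(2,-1 \right)} \right)} G{\left(-7 \right)} + 104 = \left(5 + 2\right) \frac{7 \left(4 - -7\right)}{-2 - 7} + 104 = 7 \frac{7 \left(4 + 7\right)}{-9} + 104 = 7 \cdot 7 \left(- \frac{1}{9}\right) 11 + 104 = 7 \left(- \frac{77}{9}\right) + 104 = - \frac{539}{9} + 104 = \frac{397}{9}$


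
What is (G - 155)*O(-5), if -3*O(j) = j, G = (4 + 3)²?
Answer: -530/3 ≈ -176.67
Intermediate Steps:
G = 49 (G = 7² = 49)
O(j) = -j/3
(G - 155)*O(-5) = (49 - 155)*(-⅓*(-5)) = -106*5/3 = -530/3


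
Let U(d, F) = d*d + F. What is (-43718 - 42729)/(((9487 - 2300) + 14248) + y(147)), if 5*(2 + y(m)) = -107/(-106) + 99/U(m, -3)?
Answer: -82493346455/20452955273 ≈ -4.0333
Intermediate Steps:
U(d, F) = F + d**2 (U(d, F) = d**2 + F = F + d**2)
y(m) = -953/530 + 99/(5*(-3 + m**2)) (y(m) = -2 + (-107/(-106) + 99/(-3 + m**2))/5 = -2 + (-107*(-1/106) + 99/(-3 + m**2))/5 = -2 + (107/106 + 99/(-3 + m**2))/5 = -2 + (107/530 + 99/(5*(-3 + m**2))) = -953/530 + 99/(5*(-3 + m**2)))
(-43718 - 42729)/(((9487 - 2300) + 14248) + y(147)) = (-43718 - 42729)/(((9487 - 2300) + 14248) + (13353 - 953*147**2)/(530*(-3 + 147**2))) = -86447/((7187 + 14248) + (13353 - 953*21609)/(530*(-3 + 21609))) = -86447/(21435 + (1/530)*(13353 - 20593377)/21606) = -86447/(21435 + (1/530)*(1/21606)*(-20580024)) = -86447/(21435 - 1715002/954265) = -86447/20452955273/954265 = -86447*954265/20452955273 = -82493346455/20452955273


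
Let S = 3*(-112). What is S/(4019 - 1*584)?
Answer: -112/1145 ≈ -0.097817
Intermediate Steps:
S = -336
S/(4019 - 1*584) = -336/(4019 - 1*584) = -336/(4019 - 584) = -336/3435 = -336*1/3435 = -112/1145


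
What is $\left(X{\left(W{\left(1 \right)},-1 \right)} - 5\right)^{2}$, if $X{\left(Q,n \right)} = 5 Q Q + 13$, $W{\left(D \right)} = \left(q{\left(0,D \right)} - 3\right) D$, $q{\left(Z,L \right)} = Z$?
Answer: $2809$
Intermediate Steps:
$W{\left(D \right)} = - 3 D$ ($W{\left(D \right)} = \left(0 - 3\right) D = - 3 D$)
$X{\left(Q,n \right)} = 13 + 5 Q^{2}$ ($X{\left(Q,n \right)} = 5 Q^{2} + 13 = 13 + 5 Q^{2}$)
$\left(X{\left(W{\left(1 \right)},-1 \right)} - 5\right)^{2} = \left(\left(13 + 5 \left(\left(-3\right) 1\right)^{2}\right) - 5\right)^{2} = \left(\left(13 + 5 \left(-3\right)^{2}\right) - 5\right)^{2} = \left(\left(13 + 5 \cdot 9\right) - 5\right)^{2} = \left(\left(13 + 45\right) - 5\right)^{2} = \left(58 - 5\right)^{2} = 53^{2} = 2809$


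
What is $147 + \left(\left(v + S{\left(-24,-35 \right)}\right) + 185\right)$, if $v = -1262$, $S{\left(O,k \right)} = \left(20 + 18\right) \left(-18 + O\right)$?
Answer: $-2526$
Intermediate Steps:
$S{\left(O,k \right)} = -684 + 38 O$ ($S{\left(O,k \right)} = 38 \left(-18 + O\right) = -684 + 38 O$)
$147 + \left(\left(v + S{\left(-24,-35 \right)}\right) + 185\right) = 147 + \left(\left(-1262 + \left(-684 + 38 \left(-24\right)\right)\right) + 185\right) = 147 + \left(\left(-1262 - 1596\right) + 185\right) = 147 + \left(-2858 + 185\right) = 147 - 2673 = -2526$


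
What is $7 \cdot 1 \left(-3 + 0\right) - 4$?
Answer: $-25$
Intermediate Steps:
$7 \cdot 1 \left(-3 + 0\right) - 4 = 7 \cdot 1 \left(-3\right) - 4 = 7 \left(-3\right) - 4 = -21 - 4 = -25$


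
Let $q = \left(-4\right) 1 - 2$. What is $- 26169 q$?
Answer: $157014$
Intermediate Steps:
$q = -6$ ($q = -4 - 2 = -6$)
$- 26169 q = \left(-26169\right) \left(-6\right) = 157014$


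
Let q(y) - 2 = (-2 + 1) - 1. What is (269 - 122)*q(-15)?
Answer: 0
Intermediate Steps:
q(y) = 0 (q(y) = 2 + ((-2 + 1) - 1) = 2 + (-1 - 1) = 2 - 2 = 0)
(269 - 122)*q(-15) = (269 - 122)*0 = 147*0 = 0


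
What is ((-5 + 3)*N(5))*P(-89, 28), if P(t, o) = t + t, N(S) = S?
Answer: 1780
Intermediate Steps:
P(t, o) = 2*t
((-5 + 3)*N(5))*P(-89, 28) = ((-5 + 3)*5)*(2*(-89)) = -2*5*(-178) = -10*(-178) = 1780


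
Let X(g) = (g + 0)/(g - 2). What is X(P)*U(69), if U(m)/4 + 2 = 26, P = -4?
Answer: 64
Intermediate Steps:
U(m) = 96 (U(m) = -8 + 4*26 = -8 + 104 = 96)
X(g) = g/(-2 + g)
X(P)*U(69) = -4/(-2 - 4)*96 = -4/(-6)*96 = -4*(-1/6)*96 = (2/3)*96 = 64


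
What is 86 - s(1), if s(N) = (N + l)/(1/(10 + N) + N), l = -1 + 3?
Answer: 333/4 ≈ 83.250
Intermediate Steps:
l = 2
s(N) = (2 + N)/(N + 1/(10 + N)) (s(N) = (N + 2)/(1/(10 + N) + N) = (2 + N)/(N + 1/(10 + N)))
86 - s(1) = 86 - (20 + 1² + 12*1)/(1 + 1² + 10*1) = 86 - (20 + 1 + 12)/(1 + 1 + 10) = 86 - 33/12 = 86 - 1*11/4 = 86 - 11/4 = 333/4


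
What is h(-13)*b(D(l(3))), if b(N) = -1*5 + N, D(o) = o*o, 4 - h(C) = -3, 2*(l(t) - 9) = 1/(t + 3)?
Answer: 78127/144 ≈ 542.55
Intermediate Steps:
l(t) = 9 + 1/(2*(3 + t)) (l(t) = 9 + 1/(2*(t + 3)) = 9 + 1/(2*(3 + t)))
h(C) = 7 (h(C) = 4 - 1*(-3) = 4 + 3 = 7)
D(o) = o²
b(N) = -5 + N
h(-13)*b(D(l(3))) = 7*(-5 + ((55 + 18*3)/(2*(3 + 3)))²) = 7*(-5 + ((½)*(55 + 54)/6)²) = 7*(-5 + ((½)*(⅙)*109)²) = 7*(-5 + (109/12)²) = 7*(-5 + 11881/144) = 7*(11161/144) = 78127/144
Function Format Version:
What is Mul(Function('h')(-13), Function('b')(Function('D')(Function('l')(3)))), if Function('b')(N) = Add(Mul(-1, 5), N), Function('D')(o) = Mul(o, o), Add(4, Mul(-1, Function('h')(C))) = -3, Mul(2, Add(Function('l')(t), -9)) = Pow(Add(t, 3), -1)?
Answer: Rational(78127, 144) ≈ 542.55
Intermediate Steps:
Function('l')(t) = Add(9, Mul(Rational(1, 2), Pow(Add(3, t), -1))) (Function('l')(t) = Add(9, Mul(Rational(1, 2), Pow(Add(t, 3), -1))) = Add(9, Mul(Rational(1, 2), Pow(Add(3, t), -1))))
Function('h')(C) = 7 (Function('h')(C) = Add(4, Mul(-1, -3)) = Add(4, 3) = 7)
Function('D')(o) = Pow(o, 2)
Function('b')(N) = Add(-5, N)
Mul(Function('h')(-13), Function('b')(Function('D')(Function('l')(3)))) = Mul(7, Add(-5, Pow(Mul(Rational(1, 2), Pow(Add(3, 3), -1), Add(55, Mul(18, 3))), 2))) = Mul(7, Add(-5, Pow(Mul(Rational(1, 2), Pow(6, -1), Add(55, 54)), 2))) = Mul(7, Add(-5, Pow(Mul(Rational(1, 2), Rational(1, 6), 109), 2))) = Mul(7, Add(-5, Pow(Rational(109, 12), 2))) = Mul(7, Add(-5, Rational(11881, 144))) = Mul(7, Rational(11161, 144)) = Rational(78127, 144)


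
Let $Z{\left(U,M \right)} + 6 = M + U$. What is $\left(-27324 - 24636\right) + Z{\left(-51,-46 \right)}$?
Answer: $-52063$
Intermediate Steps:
$Z{\left(U,M \right)} = -6 + M + U$ ($Z{\left(U,M \right)} = -6 + \left(M + U\right) = -6 + M + U$)
$\left(-27324 - 24636\right) + Z{\left(-51,-46 \right)} = \left(-27324 - 24636\right) - 103 = -51960 - 103 = -52063$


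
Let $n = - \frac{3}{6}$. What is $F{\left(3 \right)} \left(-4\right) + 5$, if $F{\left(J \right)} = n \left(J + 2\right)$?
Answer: $15$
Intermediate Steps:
$n = - \frac{1}{2}$ ($n = \left(-3\right) \frac{1}{6} = - \frac{1}{2} \approx -0.5$)
$F{\left(J \right)} = -1 - \frac{J}{2}$ ($F{\left(J \right)} = - \frac{J + 2}{2} = - \frac{2 + J}{2} = -1 - \frac{J}{2}$)
$F{\left(3 \right)} \left(-4\right) + 5 = \left(-1 - \frac{3}{2}\right) \left(-4\right) + 5 = \left(- \frac{5}{2}\right) \left(-4\right) + 5 = 10 + 5 = 15$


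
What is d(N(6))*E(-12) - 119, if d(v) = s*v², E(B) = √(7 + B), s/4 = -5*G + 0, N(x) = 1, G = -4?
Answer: -119 + 80*I*√5 ≈ -119.0 + 178.89*I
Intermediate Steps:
s = 80 (s = 4*(-5*(-4) + 0) = 4*(20 + 0) = 4*20 = 80)
d(v) = 80*v²
d(N(6))*E(-12) - 119 = (80*1²)*√(7 - 12) - 119 = (80*1)*√(-5) - 119 = 80*(I*√5) - 119 = 80*I*√5 - 119 = -119 + 80*I*√5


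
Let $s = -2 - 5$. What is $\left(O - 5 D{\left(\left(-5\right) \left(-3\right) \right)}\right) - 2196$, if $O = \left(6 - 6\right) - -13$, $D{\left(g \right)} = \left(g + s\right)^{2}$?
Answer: $-2503$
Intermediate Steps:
$s = -7$
$D{\left(g \right)} = \left(-7 + g\right)^{2}$ ($D{\left(g \right)} = \left(g - 7\right)^{2} = \left(-7 + g\right)^{2}$)
$O = 13$ ($O = 0 + 13 = 13$)
$\left(O - 5 D{\left(\left(-5\right) \left(-3\right) \right)}\right) - 2196 = \left(13 - 5 \left(-7 - -15\right)^{2}\right) - 2196 = \left(13 - 5 \left(-7 + 15\right)^{2}\right) - 2196 = \left(13 - 5 \cdot 8^{2}\right) - 2196 = \left(13 - 320\right) - 2196 = -307 - 2196 = -2503$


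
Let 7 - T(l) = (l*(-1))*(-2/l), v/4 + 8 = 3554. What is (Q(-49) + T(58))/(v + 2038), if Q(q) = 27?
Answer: 16/8111 ≈ 0.0019726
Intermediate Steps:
v = 14184 (v = -32 + 4*3554 = -32 + 14216 = 14184)
T(l) = 5 (T(l) = 7 - l*(-1)*(-2/l) = 7 - (-l)*(-2/l) = 7 - 1*2 = 7 - 2 = 5)
(Q(-49) + T(58))/(v + 2038) = (27 + 5)/(14184 + 2038) = 32/16222 = 32*(1/16222) = 16/8111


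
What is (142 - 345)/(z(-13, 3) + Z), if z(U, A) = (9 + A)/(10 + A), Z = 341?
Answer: -377/635 ≈ -0.59370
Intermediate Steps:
z(U, A) = (9 + A)/(10 + A)
(142 - 345)/(z(-13, 3) + Z) = (142 - 345)/((9 + 3)/(10 + 3) + 341) = -203/(12/13 + 341) = -203/4445/13 = -203*13/4445 = -377/635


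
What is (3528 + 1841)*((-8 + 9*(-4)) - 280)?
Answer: -1739556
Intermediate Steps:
(3528 + 1841)*((-8 + 9*(-4)) - 280) = 5369*((-8 - 36) - 280) = 5369*(-44 - 280) = 5369*(-324) = -1739556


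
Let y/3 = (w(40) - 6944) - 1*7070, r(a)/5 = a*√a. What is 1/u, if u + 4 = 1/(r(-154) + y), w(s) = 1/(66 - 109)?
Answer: (-33110*√154 + 1807809*I)/(11*(-657389*I + 12040*√154)) ≈ -0.25 - 3.2128e-7*I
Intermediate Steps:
w(s) = -1/43 (w(s) = 1/(-43) = -1/43)
r(a) = 5*a^(3/2) (r(a) = 5*(a*√a) = 5*a^(3/2))
y = -1807809/43 (y = 3*((-1/43 - 6944) - 1*7070) = 3*(-298593/43 - 7070) = 3*(-602603/43) = -1807809/43 ≈ -42042.)
u = -4 + 1/(-1807809/43 - 770*I*√154) (u = -4 + 1/(5*(-154)^(3/2) - 1807809/43) = -4 + 1/(5*(-154*I*√154) - 1807809/43) = -4 + 1/(-770*I*√154 - 1807809/43) = -4 + 1/(-1807809/43 - 770*I*√154) ≈ -4.0 + 5.1405e-6*I)
1/u = 1/(11*(-12040*√154 + 657389*I)/(-1807809*I + 33110*√154)) = (-1807809*I + 33110*√154)/(11*(-12040*√154 + 657389*I))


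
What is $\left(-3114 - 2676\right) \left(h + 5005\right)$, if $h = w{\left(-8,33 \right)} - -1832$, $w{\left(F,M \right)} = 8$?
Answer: $-39632550$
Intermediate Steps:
$h = 1840$ ($h = 8 - -1832 = 8 + 1832 = 1840$)
$\left(-3114 - 2676\right) \left(h + 5005\right) = \left(-3114 - 2676\right) \left(1840 + 5005\right) = \left(-5790\right) 6845 = -39632550$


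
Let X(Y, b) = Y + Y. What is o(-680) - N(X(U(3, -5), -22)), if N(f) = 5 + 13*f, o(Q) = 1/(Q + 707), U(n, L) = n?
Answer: -2240/27 ≈ -82.963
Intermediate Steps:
o(Q) = 1/(707 + Q)
X(Y, b) = 2*Y
o(-680) - N(X(U(3, -5), -22)) = 1/(707 - 680) - (5 + 13*(2*3)) = 1/27 - (5 + 13*6) = 1/27 - (5 + 78) = 1/27 - 1*83 = 1/27 - 83 = -2240/27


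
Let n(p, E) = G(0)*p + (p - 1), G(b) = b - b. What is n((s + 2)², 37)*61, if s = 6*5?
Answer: 62403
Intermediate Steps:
s = 30
G(b) = 0
n(p, E) = -1 + p (n(p, E) = 0*p + (p - 1) = 0 + (-1 + p) = -1 + p)
n((s + 2)², 37)*61 = (-1 + (30 + 2)²)*61 = (-1 + 32²)*61 = (-1 + 1024)*61 = 1023*61 = 62403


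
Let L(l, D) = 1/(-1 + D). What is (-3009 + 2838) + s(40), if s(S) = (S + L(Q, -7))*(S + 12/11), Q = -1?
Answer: 2935/2 ≈ 1467.5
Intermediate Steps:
s(S) = (-1/8 + S)*(12/11 + S) (s(S) = (S + 1/(-1 - 7))*(S + 12/11) = (S + 1/(-8))*(S + 12*(1/11)) = (S - 1/8)*(S + 12/11) = (-1/8 + S)*(12/11 + S))
(-3009 + 2838) + s(40) = (-3009 + 2838) + (-3/22 + 40**2 + (85/88)*40) = -171 + (-3/22 + 1600 + 425/11) = -171 + 3277/2 = 2935/2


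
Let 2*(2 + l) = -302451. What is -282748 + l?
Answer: -867951/2 ≈ -4.3398e+5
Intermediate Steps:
l = -302455/2 (l = -2 + (½)*(-302451) = -2 - 302451/2 = -302455/2 ≈ -1.5123e+5)
-282748 + l = -282748 - 302455/2 = -867951/2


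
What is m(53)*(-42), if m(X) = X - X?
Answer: 0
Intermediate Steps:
m(X) = 0
m(53)*(-42) = 0*(-42) = 0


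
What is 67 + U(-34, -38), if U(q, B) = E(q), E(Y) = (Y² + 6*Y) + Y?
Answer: 985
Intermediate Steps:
E(Y) = Y² + 7*Y
U(q, B) = q*(7 + q)
67 + U(-34, -38) = 67 - 34*(7 - 34) = 67 - 34*(-27) = 67 + 918 = 985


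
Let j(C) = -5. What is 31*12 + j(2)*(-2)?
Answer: 382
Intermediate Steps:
31*12 + j(2)*(-2) = 31*12 - 5*(-2) = 372 + 10 = 382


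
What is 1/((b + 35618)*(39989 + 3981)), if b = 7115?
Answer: 1/1878970010 ≈ 5.3221e-10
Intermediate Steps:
1/((b + 35618)*(39989 + 3981)) = 1/((7115 + 35618)*(39989 + 3981)) = 1/(42733*43970) = 1/1878970010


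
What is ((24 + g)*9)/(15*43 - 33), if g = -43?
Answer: -19/68 ≈ -0.27941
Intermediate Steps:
((24 + g)*9)/(15*43 - 33) = ((24 - 43)*9)/(15*43 - 33) = (-19*9)/(645 - 33) = -171/612 = -171*1/612 = -19/68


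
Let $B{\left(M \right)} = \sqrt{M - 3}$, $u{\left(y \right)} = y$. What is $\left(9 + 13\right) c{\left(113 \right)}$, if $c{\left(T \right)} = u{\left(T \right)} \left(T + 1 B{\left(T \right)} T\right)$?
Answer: $280918 + 280918 \sqrt{110} \approx 3.2272 \cdot 10^{6}$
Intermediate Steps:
$B{\left(M \right)} = \sqrt{-3 + M}$
$c{\left(T \right)} = T \left(T + T \sqrt{-3 + T}\right)$ ($c{\left(T \right)} = T \left(T + 1 \sqrt{-3 + T} T\right) = T \left(T + \sqrt{-3 + T} T\right) = T \left(T + T \sqrt{-3 + T}\right)$)
$\left(9 + 13\right) c{\left(113 \right)} = \left(9 + 13\right) 113^{2} \left(1 + \sqrt{-3 + 113}\right) = 22 \cdot 12769 \left(1 + \sqrt{110}\right) = 22 \left(12769 + 12769 \sqrt{110}\right) = 280918 + 280918 \sqrt{110}$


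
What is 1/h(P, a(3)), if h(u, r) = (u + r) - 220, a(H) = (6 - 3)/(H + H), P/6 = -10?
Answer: -2/559 ≈ -0.0035778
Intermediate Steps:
P = -60 (P = 6*(-10) = -60)
a(H) = 3/(2*H) (a(H) = 3/((2*H)) = 3*(1/(2*H)) = 3/(2*H))
h(u, r) = -220 + r + u (h(u, r) = (r + u) - 220 = -220 + r + u)
1/h(P, a(3)) = 1/(-220 + (3/2)/3 - 60) = 1/(-220 + (3/2)*(1/3) - 60) = 1/(-220 + 1/2 - 60) = 1/(-559/2) = -2/559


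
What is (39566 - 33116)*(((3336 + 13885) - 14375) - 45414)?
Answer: -274563600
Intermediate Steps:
(39566 - 33116)*(((3336 + 13885) - 14375) - 45414) = 6450*((17221 - 14375) - 45414) = 6450*(2846 - 45414) = 6450*(-42568) = -274563600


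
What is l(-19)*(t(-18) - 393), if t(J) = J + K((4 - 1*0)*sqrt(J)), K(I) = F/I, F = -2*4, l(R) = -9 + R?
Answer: 11508 - 28*I*sqrt(2)/3 ≈ 11508.0 - 13.199*I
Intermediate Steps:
F = -8
K(I) = -8/I
t(J) = J - 2/sqrt(J) (t(J) = J - 8*1/(sqrt(J)*(4 - 1*0)) = J - 8*1/(sqrt(J)*(4 + 0)) = J - 8*1/(4*sqrt(J)) = J - 2/sqrt(J))
l(-19)*(t(-18) - 393) = (-9 - 19)*((-18 - (-1)*I*sqrt(2)/3) - 393) = -28*((-18 - (-1)*I*sqrt(2)/3) - 393) = -28*((-18 + I*sqrt(2)/3) - 393) = -28*(-411 + I*sqrt(2)/3) = 11508 - 28*I*sqrt(2)/3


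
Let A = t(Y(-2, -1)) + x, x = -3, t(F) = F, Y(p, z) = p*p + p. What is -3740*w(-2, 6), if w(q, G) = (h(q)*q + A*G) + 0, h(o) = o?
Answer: 7480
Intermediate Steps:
Y(p, z) = p + p**2 (Y(p, z) = p**2 + p = p + p**2)
A = -1 (A = -2*(1 - 2) - 3 = -2*(-1) - 3 = 2 - 3 = -1)
w(q, G) = q**2 - G (w(q, G) = (q*q - G) + 0 = (q**2 - G) + 0 = q**2 - G)
-3740*w(-2, 6) = -3740*((-2)**2 - 1*6) = -3740*(4 - 6) = -3740*(-2) = 7480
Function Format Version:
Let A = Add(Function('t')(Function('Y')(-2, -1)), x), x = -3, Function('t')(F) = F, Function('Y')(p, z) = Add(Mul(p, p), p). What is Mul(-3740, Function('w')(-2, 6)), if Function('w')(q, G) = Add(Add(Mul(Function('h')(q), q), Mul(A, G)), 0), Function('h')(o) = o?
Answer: 7480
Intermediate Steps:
Function('Y')(p, z) = Add(p, Pow(p, 2)) (Function('Y')(p, z) = Add(Pow(p, 2), p) = Add(p, Pow(p, 2)))
A = -1 (A = Add(Mul(-2, Add(1, -2)), -3) = Add(Mul(-2, -1), -3) = Add(2, -3) = -1)
Function('w')(q, G) = Add(Pow(q, 2), Mul(-1, G)) (Function('w')(q, G) = Add(Add(Mul(q, q), Mul(-1, G)), 0) = Add(Add(Pow(q, 2), Mul(-1, G)), 0) = Add(Pow(q, 2), Mul(-1, G)))
Mul(-3740, Function('w')(-2, 6)) = Mul(-3740, Add(Pow(-2, 2), Mul(-1, 6))) = Mul(-3740, Add(4, -6)) = Mul(-3740, -2) = 7480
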